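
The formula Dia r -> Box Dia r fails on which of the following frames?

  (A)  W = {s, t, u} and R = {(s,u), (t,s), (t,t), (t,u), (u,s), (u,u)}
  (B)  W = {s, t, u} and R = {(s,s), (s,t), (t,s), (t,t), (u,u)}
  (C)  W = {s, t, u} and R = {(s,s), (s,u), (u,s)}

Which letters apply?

The schema Dia r -> Box Dia r is axiom 5; it is valid on a frame iff R is euclidean.
(A) R is not euclidean (t R s and t R t but not s R t), so the schema fails here.
(B) R is euclidean (any two R-successors of the same world are R-related), so the schema is valid here.
(C) R is not euclidean (s R u and s R u but not u R u), so the schema fails here.

A, C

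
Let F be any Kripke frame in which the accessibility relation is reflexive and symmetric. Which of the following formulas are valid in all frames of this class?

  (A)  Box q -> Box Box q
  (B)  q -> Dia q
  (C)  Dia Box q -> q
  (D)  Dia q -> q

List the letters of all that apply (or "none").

Reflexive relations are serial.
(A) Box q -> Box Box q is axiom 4; it is valid on a frame exactly when R is transitive. Such an R need not be transitive, so not valid.
(B) q -> Dia q is the dual of axiom T; it is valid on a frame exactly when R is reflexive. Every such R is reflexive, so valid.
(C) the dual of axiom B: valid iff R is symmetric. Every such R is symmetric — valid.
(D) Dia q -> q (the converse of T) corresponds to R being a subset of the identity. Such an R need not be a subset of the identity, so not valid.

B, C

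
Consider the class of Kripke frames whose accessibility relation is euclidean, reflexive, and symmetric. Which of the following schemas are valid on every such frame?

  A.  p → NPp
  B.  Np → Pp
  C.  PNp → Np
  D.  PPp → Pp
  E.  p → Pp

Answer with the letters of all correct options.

A, B, C, D, E

A relation that is euclidean, reflexive, and symmetric is also serial and transitive.
(A) p → NPp (axiom B) characterises the symmetric frames. Every such R is symmetric — valid.
(B) Np → Pp is axiom D, which corresponds to seriality. Every such R is serial — valid.
(C) the dual of axiom 5: valid iff R is euclidean. Every such R is euclidean — valid.
(D) PPp → Pp (the dual of axiom 4) characterises the transitive frames. Every such R is transitive — valid.
(E) p → Pp is the dual of axiom T; it is valid on a frame exactly when R is reflexive. Every such R is reflexive, so valid.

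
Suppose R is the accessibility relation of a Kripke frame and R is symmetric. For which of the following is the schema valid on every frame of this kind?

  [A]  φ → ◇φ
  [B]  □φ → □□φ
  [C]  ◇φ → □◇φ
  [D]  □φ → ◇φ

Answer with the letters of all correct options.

none

(A) φ → ◇φ (the dual of axiom T) characterises the reflexive frames. Such an R need not be reflexive — not valid.
(B) □φ → □□φ is axiom 4, which corresponds to transitivity. Such an R need not be transitive — not valid.
(C) axiom 5: valid iff R is euclidean. Such an R need not be euclidean — not valid.
(D) □φ → ◇φ (axiom D) characterises the serial frames. Such an R need not be serial — not valid.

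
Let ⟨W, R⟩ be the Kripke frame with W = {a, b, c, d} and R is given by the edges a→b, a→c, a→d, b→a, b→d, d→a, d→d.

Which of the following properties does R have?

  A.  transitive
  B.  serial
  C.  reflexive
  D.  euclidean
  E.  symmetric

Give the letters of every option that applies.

(A) not transitive: a R b and b R a but not a R a.
(B) not serial: c has no R-successor.
(C) not reflexive: not a R a.
(D) not euclidean: a R b and a R c but not b R c.
(E) not symmetric: a R c but not c R a.

none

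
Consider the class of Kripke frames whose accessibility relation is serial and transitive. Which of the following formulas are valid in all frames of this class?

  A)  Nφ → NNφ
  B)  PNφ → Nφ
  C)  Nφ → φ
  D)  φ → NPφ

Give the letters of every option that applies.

(A) axiom 4: valid iff R is transitive. Every such R is transitive — valid.
(B) PNφ → Nφ is the dual of axiom 5; it is valid on a frame exactly when R is euclidean. Such an R need not be euclidean, so not valid.
(C) Nφ → φ (axiom T) characterises the reflexive frames. Such an R need not be reflexive — not valid.
(D) φ → NPφ (axiom B) characterises the symmetric frames. Such an R need not be symmetric — not valid.

A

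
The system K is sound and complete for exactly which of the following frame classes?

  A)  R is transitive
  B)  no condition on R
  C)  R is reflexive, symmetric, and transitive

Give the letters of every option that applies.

B

(A) this class determines K4, not K.
(B) K is sound and complete for exactly this class.
(C) this class determines S5, not K.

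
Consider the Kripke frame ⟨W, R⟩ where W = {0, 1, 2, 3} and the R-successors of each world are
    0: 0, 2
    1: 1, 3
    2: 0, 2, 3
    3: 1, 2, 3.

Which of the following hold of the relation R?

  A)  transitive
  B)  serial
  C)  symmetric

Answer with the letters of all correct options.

B, C

(A) not transitive: 0 R 2 and 2 R 3 but not 0 R 3.
(B) serial: every world has an R-successor.
(C) symmetric: every R-edge is matched by its reverse.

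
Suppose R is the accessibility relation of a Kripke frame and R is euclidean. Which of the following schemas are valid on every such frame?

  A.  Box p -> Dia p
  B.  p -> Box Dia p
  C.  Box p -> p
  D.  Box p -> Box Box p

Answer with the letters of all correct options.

none

(A) Box p -> Dia p is axiom D, which corresponds to seriality. Such an R need not be serial — not valid.
(B) p -> Box Dia p (axiom B) characterises the symmetric frames. Such an R need not be symmetric — not valid.
(C) Box p -> p (axiom T) characterises the reflexive frames. Such an R need not be reflexive — not valid.
(D) axiom 4: valid iff R is transitive. Such an R need not be transitive — not valid.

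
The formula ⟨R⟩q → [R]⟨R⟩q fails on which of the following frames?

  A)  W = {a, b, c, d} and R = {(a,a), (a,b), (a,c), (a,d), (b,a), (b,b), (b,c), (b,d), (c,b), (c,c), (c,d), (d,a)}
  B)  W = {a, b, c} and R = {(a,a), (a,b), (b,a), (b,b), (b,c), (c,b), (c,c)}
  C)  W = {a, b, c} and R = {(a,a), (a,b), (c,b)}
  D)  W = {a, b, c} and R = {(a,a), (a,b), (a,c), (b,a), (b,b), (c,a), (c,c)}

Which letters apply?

A, B, C, D

The schema ⟨R⟩q → [R]⟨R⟩q is axiom 5; it is valid on a frame iff R is euclidean.
(A) R is not euclidean (a R c and a R a but not c R a), so the schema fails here.
(B) R is not euclidean (b R a and b R c but not a R c), so the schema fails here.
(C) R is not euclidean (a R b and a R a but not b R a), so the schema fails here.
(D) R is not euclidean (a R b and a R c but not b R c), so the schema fails here.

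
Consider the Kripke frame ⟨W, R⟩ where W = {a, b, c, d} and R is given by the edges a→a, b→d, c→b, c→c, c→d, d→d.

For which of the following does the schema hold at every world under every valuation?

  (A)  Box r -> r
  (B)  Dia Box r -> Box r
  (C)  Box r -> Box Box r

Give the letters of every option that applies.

R is not reflexive: not b R b.
R is transitive: R is closed under composition.
R is not euclidean: c R b and c R c but not b R c.
(A) axiom T: valid iff R is reflexive. R is not reflexive — not valid.
(B) Dia Box r -> Box r is the dual of axiom 5; it is valid on a frame exactly when R is euclidean. R is not euclidean, so not valid.
(C) Box r -> Box Box r is axiom 4; it is valid on a frame exactly when R is transitive. R is transitive, so valid.

C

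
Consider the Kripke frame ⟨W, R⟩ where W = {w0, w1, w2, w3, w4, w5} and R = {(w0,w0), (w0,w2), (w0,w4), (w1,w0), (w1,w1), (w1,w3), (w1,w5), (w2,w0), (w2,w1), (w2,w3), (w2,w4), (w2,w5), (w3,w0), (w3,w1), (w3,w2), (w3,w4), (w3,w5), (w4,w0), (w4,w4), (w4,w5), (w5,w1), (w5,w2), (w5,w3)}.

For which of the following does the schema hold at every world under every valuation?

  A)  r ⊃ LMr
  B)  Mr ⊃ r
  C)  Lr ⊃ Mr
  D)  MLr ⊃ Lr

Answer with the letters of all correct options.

R is not symmetric: w1 R w0 but not w0 R w1.
R is not euclidean: w0 R w4 and w0 R w2 but not w4 R w2.
R is serial: every world has an R-successor.
R is not a subset of the identity: w0 R w2 with w0 ≠ w2.
(A) r ⊃ LMr is axiom B, which corresponds to symmetry. R is not symmetric — not valid.
(B) Mr ⊃ r is the converse of T; it holds exactly when R ⊆ identity. Here R ⊄ identity — not valid.
(C) Lr ⊃ Mr (axiom D) characterises the serial frames. R is serial — valid.
(D) the dual of axiom 5: valid iff R is euclidean. R is not euclidean — not valid.

C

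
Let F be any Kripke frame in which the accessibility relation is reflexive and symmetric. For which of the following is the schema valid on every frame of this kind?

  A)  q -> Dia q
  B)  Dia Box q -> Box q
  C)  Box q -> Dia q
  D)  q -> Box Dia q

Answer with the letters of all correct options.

Reflexive relations are serial.
(A) q -> Dia q is the dual of axiom T; it is valid on a frame exactly when R is reflexive. Every such R is reflexive, so valid.
(B) the dual of axiom 5: valid iff R is euclidean. Such an R need not be euclidean — not valid.
(C) Box q -> Dia q is axiom D; it is valid on a frame exactly when R is serial. Every such R is serial, so valid.
(D) q -> Box Dia q is axiom B, which corresponds to symmetry. Every such R is symmetric — valid.

A, C, D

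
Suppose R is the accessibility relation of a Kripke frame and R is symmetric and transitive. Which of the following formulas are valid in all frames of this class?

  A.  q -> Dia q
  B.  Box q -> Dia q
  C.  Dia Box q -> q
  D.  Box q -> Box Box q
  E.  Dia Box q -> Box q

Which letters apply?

C, D, E

A symmetric transitive relation is euclidean (uRv and uRw give vRu by symmetry, then vRw by transitivity).
(A) q -> Dia q is the dual of axiom T, which corresponds to reflexivity. Such an R need not be reflexive — not valid.
(B) axiom D: valid iff R is serial. Such an R need not be serial — not valid.
(C) Dia Box q -> q (the dual of axiom B) characterises the symmetric frames. Every such R is symmetric — valid.
(D) Box q -> Box Box q is axiom 4, which corresponds to transitivity. Every such R is transitive — valid.
(E) the dual of axiom 5: valid iff R is euclidean. Every such R is euclidean — valid.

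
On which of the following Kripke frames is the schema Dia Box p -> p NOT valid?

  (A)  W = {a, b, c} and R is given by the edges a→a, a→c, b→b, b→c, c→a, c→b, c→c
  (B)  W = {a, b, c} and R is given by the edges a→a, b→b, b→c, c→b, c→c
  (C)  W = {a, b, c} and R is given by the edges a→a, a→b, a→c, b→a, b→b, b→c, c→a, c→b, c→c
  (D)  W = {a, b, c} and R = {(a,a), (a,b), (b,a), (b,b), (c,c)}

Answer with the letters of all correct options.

The schema Dia Box p -> p is the dual of axiom B; it is valid on a frame iff R is symmetric.
(A) R is symmetric (every R-edge is matched by its reverse), so the schema is valid here.
(B) R is symmetric (every R-edge is matched by its reverse), so the schema is valid here.
(C) R is symmetric (every R-edge is matched by its reverse), so the schema is valid here.
(D) R is symmetric (every R-edge is matched by its reverse), so the schema is valid here.

none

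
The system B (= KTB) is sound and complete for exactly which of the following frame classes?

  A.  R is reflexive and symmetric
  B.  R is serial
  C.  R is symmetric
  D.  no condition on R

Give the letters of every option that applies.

(A) B (= KTB) is sound and complete for exactly this class.
(B) this class determines D, not B (= KTB).
(C) this class determines KB, not B (= KTB).
(D) this class determines K, not B (= KTB).

A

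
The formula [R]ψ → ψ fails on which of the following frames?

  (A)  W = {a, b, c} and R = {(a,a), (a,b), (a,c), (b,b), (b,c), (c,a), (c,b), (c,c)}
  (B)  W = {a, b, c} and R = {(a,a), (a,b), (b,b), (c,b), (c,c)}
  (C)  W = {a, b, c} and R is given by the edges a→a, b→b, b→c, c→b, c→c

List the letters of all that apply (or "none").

none

The schema [R]ψ → ψ is axiom T; it is valid on a frame iff R is reflexive.
(A) R is reflexive (each world relates to itself), so the schema is valid here.
(B) R is reflexive (each world relates to itself), so the schema is valid here.
(C) R is reflexive (each world relates to itself), so the schema is valid here.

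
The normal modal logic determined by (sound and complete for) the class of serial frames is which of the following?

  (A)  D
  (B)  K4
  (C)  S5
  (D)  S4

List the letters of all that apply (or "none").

(A) D is determined by exactly this class.
(B) K4 is determined by the class of transitive frames.
(C) S5 is determined by the class of reflexive, symmetric, and transitive frames.
(D) S4 is determined by the class of reflexive and transitive frames.

A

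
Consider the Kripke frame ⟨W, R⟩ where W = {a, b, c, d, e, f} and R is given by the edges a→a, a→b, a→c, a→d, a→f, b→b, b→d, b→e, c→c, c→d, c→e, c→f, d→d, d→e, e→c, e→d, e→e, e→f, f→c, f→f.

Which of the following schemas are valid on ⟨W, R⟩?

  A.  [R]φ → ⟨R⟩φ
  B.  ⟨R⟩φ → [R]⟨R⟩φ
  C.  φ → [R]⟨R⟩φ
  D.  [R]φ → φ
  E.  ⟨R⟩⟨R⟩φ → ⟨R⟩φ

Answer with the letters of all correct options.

A, D

R is reflexive: each world relates to itself.
R is not symmetric: a R b but not b R a.
R is not transitive: a R b and b R e but not a R e.
R is not euclidean: a R b and a R a but not b R a.
R is serial: every world has an R-successor.
(A) [R]φ → ⟨R⟩φ is axiom D; it is valid on a frame exactly when R is serial. R is serial, so valid.
(B) ⟨R⟩φ → [R]⟨R⟩φ (axiom 5) characterises the euclidean frames. R is not euclidean — not valid.
(C) φ → [R]⟨R⟩φ is axiom B; it is valid on a frame exactly when R is symmetric. R is not symmetric, so not valid.
(D) [R]φ → φ is axiom T, which corresponds to reflexivity. R is reflexive — valid.
(E) the dual of axiom 4: valid iff R is transitive. R is not transitive — not valid.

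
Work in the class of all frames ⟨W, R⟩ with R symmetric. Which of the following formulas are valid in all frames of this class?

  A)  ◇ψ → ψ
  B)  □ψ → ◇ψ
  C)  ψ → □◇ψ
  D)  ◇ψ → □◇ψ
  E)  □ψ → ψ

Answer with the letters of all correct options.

C

(A) ◇ψ → ψ is the converse of T; it holds exactly when R ⊆ identity. Such an R need not be a subset of the identity — not valid.
(B) □ψ → ◇ψ is axiom D; it is valid on a frame exactly when R is serial. Such an R need not be serial, so not valid.
(C) ψ → □◇ψ (axiom B) characterises the symmetric frames. Every such R is symmetric — valid.
(D) ◇ψ → □◇ψ is axiom 5, which corresponds to the euclidean property. Such an R need not be euclidean — not valid.
(E) □ψ → ψ is axiom T; it is valid on a frame exactly when R is reflexive. Such an R need not be reflexive, so not valid.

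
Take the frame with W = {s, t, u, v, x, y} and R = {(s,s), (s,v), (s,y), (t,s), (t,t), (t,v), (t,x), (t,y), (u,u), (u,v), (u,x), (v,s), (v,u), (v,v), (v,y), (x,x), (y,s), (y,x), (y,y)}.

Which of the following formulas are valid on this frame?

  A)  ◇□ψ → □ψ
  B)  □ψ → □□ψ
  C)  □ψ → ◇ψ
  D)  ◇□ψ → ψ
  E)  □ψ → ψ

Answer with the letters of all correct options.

C, E

R is reflexive: each world relates to itself.
R is not symmetric: t R s but not s R t.
R is not transitive: s R v and v R u but not s R u.
R is not euclidean: s R y and s R v but not y R v.
R is serial: every world has an R-successor.
(A) ◇□ψ → □ψ (the dual of axiom 5) characterises the euclidean frames. R is not euclidean — not valid.
(B) axiom 4: valid iff R is transitive. R is not transitive — not valid.
(C) □ψ → ◇ψ (axiom D) characterises the serial frames. R is serial — valid.
(D) ◇□ψ → ψ is the dual of axiom B; it is valid on a frame exactly when R is symmetric. R is not symmetric, so not valid.
(E) □ψ → ψ is axiom T; it is valid on a frame exactly when R is reflexive. R is reflexive, so valid.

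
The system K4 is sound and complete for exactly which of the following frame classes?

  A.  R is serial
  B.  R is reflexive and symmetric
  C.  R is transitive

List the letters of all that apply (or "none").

C

(A) this class determines D, not K4.
(B) this class determines B (= KTB), not K4.
(C) K4 is sound and complete for exactly this class.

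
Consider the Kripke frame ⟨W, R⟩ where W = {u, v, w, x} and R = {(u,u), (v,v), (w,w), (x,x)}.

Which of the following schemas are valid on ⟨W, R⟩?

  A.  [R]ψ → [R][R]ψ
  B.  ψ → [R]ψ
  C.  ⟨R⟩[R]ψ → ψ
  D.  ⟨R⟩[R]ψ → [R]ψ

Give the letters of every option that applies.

A, B, C, D

R is symmetric: every R-edge is matched by its reverse.
R is transitive: R is closed under composition.
R is euclidean: any two R-successors of the same world are R-related.
R is a subset of the identity: every R-edge is a self-loop.
(A) [R]ψ → [R][R]ψ is axiom 4; it is valid on a frame exactly when R is transitive. R is transitive, so valid.
(B) ψ → [R]ψ is equivalent to ◇p→p; it holds exactly when R ⊆ identity. Here R ⊆ identity — valid.
(C) ⟨R⟩[R]ψ → ψ is the dual of axiom B; it is valid on a frame exactly when R is symmetric. R is symmetric, so valid.
(D) ⟨R⟩[R]ψ → [R]ψ is the dual of axiom 5, which corresponds to the euclidean property. R is euclidean — valid.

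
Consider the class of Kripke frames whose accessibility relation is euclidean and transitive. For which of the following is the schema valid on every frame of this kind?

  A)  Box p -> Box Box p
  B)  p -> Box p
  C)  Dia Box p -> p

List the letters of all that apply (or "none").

A

(A) axiom 4: valid iff R is transitive. Every such R is transitive — valid.
(B) p -> Box p is equivalent to ◇p→p; it holds exactly when R ⊆ identity. Such an R need not be a subset of the identity — not valid.
(C) Dia Box p -> p is the dual of axiom B; it is valid on a frame exactly when R is symmetric. Such an R need not be symmetric, so not valid.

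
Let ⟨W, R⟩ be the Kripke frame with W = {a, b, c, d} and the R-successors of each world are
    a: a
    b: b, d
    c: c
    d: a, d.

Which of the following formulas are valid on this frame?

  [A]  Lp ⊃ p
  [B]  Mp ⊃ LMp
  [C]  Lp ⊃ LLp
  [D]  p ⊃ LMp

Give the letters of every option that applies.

R is reflexive: each world relates to itself.
R is not symmetric: b R d but not d R b.
R is not transitive: b R d and d R a but not b R a.
R is not euclidean: b R d and b R b but not d R b.
(A) Lp ⊃ p is axiom T; it is valid on a frame exactly when R is reflexive. R is reflexive, so valid.
(B) Mp ⊃ LMp is axiom 5; it is valid on a frame exactly when R is euclidean. R is not euclidean, so not valid.
(C) axiom 4: valid iff R is transitive. R is not transitive — not valid.
(D) p ⊃ LMp (axiom B) characterises the symmetric frames. R is not symmetric — not valid.

A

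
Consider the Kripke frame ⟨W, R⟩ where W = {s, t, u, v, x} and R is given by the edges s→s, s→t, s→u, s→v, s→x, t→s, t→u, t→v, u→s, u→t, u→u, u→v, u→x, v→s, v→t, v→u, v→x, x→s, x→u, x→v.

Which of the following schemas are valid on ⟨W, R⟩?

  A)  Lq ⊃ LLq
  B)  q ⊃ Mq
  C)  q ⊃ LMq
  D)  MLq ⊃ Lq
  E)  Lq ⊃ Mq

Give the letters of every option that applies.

R is not reflexive: not t R t.
R is symmetric: every R-edge is matched by its reverse.
R is not transitive: t R s and s R t but not t R t.
R is not euclidean: s R t and s R x but not t R x.
R is serial: every world has an R-successor.
(A) Lq ⊃ LLq is axiom 4; it is valid on a frame exactly when R is transitive. R is not transitive, so not valid.
(B) the dual of axiom T: valid iff R is reflexive. R is not reflexive — not valid.
(C) q ⊃ LMq is axiom B; it is valid on a frame exactly when R is symmetric. R is symmetric, so valid.
(D) MLq ⊃ Lq is the dual of axiom 5; it is valid on a frame exactly when R is euclidean. R is not euclidean, so not valid.
(E) Lq ⊃ Mq is axiom D, which corresponds to seriality. R is serial — valid.

C, E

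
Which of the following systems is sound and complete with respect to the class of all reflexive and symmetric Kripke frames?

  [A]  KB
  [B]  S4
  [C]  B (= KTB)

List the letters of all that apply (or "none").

(A) KB is determined by the class of symmetric frames.
(B) S4 is determined by the class of reflexive and transitive frames.
(C) B (= KTB) is determined by exactly this class.

C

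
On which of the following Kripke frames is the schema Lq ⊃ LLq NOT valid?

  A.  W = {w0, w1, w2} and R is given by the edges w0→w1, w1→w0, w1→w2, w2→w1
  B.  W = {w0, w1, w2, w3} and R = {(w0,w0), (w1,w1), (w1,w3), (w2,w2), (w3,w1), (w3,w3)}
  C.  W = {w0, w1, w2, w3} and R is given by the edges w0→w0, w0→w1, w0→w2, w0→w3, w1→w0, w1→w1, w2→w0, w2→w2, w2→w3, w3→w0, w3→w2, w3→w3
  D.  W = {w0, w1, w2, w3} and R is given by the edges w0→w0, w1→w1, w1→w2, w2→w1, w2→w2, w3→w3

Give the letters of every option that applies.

The schema Lq ⊃ LLq is axiom 4; it is valid on a frame iff R is transitive.
(A) R is not transitive (w0 R w1 and w1 R w0 but not w0 R w0), so the schema fails here.
(B) R is transitive (R is closed under composition), so the schema is valid here.
(C) R is not transitive (w1 R w0 and w0 R w2 but not w1 R w2), so the schema fails here.
(D) R is transitive (R is closed under composition), so the schema is valid here.

A, C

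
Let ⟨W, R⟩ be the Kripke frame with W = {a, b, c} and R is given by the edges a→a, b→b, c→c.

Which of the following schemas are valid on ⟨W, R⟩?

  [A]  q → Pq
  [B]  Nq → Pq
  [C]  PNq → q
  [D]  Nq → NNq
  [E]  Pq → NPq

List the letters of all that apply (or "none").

A, B, C, D, E

R is reflexive: each world relates to itself.
R is symmetric: every R-edge is matched by its reverse.
R is transitive: R is closed under composition.
R is euclidean: any two R-successors of the same world are R-related.
R is serial: every world has an R-successor.
(A) the dual of axiom T: valid iff R is reflexive. R is reflexive — valid.
(B) Nq → Pq is axiom D; it is valid on a frame exactly when R is serial. R is serial, so valid.
(C) PNq → q (the dual of axiom B) characterises the symmetric frames. R is symmetric — valid.
(D) Nq → NNq (axiom 4) characterises the transitive frames. R is transitive — valid.
(E) Pq → NPq is axiom 5, which corresponds to the euclidean property. R is euclidean — valid.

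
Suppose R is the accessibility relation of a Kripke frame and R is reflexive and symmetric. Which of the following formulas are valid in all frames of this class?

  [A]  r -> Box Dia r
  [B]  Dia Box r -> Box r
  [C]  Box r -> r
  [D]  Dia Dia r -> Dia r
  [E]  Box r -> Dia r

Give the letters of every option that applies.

Reflexive relations are serial.
(A) r -> Box Dia r is axiom B, which corresponds to symmetry. Every such R is symmetric — valid.
(B) the dual of axiom 5: valid iff R is euclidean. Such an R need not be euclidean — not valid.
(C) Box r -> r is axiom T, which corresponds to reflexivity. Every such R is reflexive — valid.
(D) the dual of axiom 4: valid iff R is transitive. Such an R need not be transitive — not valid.
(E) Box r -> Dia r is axiom D, which corresponds to seriality. Every such R is serial — valid.

A, C, E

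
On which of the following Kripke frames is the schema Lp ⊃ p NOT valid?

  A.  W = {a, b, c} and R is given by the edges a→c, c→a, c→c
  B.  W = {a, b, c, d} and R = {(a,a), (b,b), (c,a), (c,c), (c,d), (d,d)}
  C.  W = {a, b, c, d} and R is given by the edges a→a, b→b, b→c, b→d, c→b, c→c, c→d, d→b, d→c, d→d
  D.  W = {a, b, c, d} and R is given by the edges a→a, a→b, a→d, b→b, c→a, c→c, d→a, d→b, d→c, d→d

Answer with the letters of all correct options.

A

The schema Lp ⊃ p is axiom T; it is valid on a frame iff R is reflexive.
(A) R is not reflexive (not a R a), so the schema fails here.
(B) R is reflexive (each world relates to itself), so the schema is valid here.
(C) R is reflexive (each world relates to itself), so the schema is valid here.
(D) R is reflexive (each world relates to itself), so the schema is valid here.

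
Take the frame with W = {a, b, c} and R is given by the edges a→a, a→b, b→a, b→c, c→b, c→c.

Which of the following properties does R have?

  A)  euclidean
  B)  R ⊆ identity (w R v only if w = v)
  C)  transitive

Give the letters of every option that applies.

none

(A) not euclidean: b R a and b R c but not a R c.
(B) not ⊆ identity: a R b with a ≠ b.
(C) not transitive: a R b and b R c but not a R c.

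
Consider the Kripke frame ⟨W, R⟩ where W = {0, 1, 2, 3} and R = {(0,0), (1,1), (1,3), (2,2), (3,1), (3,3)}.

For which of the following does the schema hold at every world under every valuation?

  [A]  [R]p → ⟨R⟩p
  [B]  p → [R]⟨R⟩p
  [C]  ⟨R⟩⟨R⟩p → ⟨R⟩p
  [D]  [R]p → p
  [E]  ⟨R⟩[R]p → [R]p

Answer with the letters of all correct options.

R is reflexive: each world relates to itself.
R is symmetric: every R-edge is matched by its reverse.
R is transitive: R is closed under composition.
R is euclidean: any two R-successors of the same world are R-related.
R is serial: every world has an R-successor.
(A) [R]p → ⟨R⟩p (axiom D) characterises the serial frames. R is serial — valid.
(B) p → [R]⟨R⟩p (axiom B) characterises the symmetric frames. R is symmetric — valid.
(C) ⟨R⟩⟨R⟩p → ⟨R⟩p is the dual of axiom 4; it is valid on a frame exactly when R is transitive. R is transitive, so valid.
(D) [R]p → p is axiom T, which corresponds to reflexivity. R is reflexive — valid.
(E) the dual of axiom 5: valid iff R is euclidean. R is euclidean — valid.

A, B, C, D, E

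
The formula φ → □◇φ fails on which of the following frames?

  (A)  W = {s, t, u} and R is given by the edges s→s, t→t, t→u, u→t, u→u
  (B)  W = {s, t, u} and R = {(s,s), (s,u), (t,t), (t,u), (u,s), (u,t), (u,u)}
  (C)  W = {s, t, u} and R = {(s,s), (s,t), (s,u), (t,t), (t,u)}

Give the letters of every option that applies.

The schema φ → □◇φ is axiom B; it is valid on a frame iff R is symmetric.
(A) R is symmetric (every R-edge is matched by its reverse), so the schema is valid here.
(B) R is symmetric (every R-edge is matched by its reverse), so the schema is valid here.
(C) R is not symmetric (s R t but not t R s), so the schema fails here.

C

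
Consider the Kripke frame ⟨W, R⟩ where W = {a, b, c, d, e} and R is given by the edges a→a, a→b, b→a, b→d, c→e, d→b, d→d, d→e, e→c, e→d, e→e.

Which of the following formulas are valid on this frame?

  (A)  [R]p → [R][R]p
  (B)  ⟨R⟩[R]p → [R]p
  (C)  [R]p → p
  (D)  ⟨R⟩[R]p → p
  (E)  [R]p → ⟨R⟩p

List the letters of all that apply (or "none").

D, E

R is not reflexive: not b R b.
R is symmetric: every R-edge is matched by its reverse.
R is not transitive: a R b and b R d but not a R d.
R is not euclidean: b R a and b R d but not a R d.
R is serial: every world has an R-successor.
(A) [R]p → [R][R]p (axiom 4) characterises the transitive frames. R is not transitive — not valid.
(B) the dual of axiom 5: valid iff R is euclidean. R is not euclidean — not valid.
(C) [R]p → p (axiom T) characterises the reflexive frames. R is not reflexive — not valid.
(D) ⟨R⟩[R]p → p (the dual of axiom B) characterises the symmetric frames. R is symmetric — valid.
(E) [R]p → ⟨R⟩p (axiom D) characterises the serial frames. R is serial — valid.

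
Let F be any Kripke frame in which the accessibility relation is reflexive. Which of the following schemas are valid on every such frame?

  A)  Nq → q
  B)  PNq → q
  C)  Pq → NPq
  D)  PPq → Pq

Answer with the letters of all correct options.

A reflexive relation is serial.
(A) Nq → q is axiom T, which corresponds to reflexivity. Every such R is reflexive — valid.
(B) PNq → q is the dual of axiom B; it is valid on a frame exactly when R is symmetric. Such an R need not be symmetric, so not valid.
(C) Pq → NPq (axiom 5) characterises the euclidean frames. Such an R need not be euclidean — not valid.
(D) the dual of axiom 4: valid iff R is transitive. Such an R need not be transitive — not valid.

A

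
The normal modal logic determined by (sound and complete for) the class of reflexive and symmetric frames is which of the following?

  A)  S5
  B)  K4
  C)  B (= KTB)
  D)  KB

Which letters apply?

(A) S5 is determined by the class of reflexive, symmetric, and transitive frames.
(B) K4 is determined by the class of transitive frames.
(C) B (= KTB) is determined by exactly this class.
(D) KB is determined by the class of symmetric frames.

C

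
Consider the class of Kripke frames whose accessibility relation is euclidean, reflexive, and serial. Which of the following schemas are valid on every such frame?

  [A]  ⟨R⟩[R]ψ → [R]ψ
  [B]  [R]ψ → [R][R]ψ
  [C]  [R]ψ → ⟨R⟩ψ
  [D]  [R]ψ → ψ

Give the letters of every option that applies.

A relation that is euclidean, reflexive, and serial is also symmetric and transitive.
(A) ⟨R⟩[R]ψ → [R]ψ is the dual of axiom 5, which corresponds to the euclidean property. Every such R is euclidean — valid.
(B) [R]ψ → [R][R]ψ is axiom 4, which corresponds to transitivity. Every such R is transitive — valid.
(C) [R]ψ → ⟨R⟩ψ is axiom D; it is valid on a frame exactly when R is serial. Every such R is serial, so valid.
(D) [R]ψ → ψ is axiom T; it is valid on a frame exactly when R is reflexive. Every such R is reflexive, so valid.

A, B, C, D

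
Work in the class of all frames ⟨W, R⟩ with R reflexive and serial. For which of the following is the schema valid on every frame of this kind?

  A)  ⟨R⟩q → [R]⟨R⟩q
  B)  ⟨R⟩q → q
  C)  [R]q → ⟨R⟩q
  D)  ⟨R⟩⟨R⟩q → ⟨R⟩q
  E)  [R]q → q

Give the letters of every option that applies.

C, E

(A) axiom 5: valid iff R is euclidean. Such an R need not be euclidean — not valid.
(B) ⟨R⟩q → q (the converse of T) corresponds to R being a subset of the identity. Such an R need not be a subset of the identity, so not valid.
(C) [R]q → ⟨R⟩q is axiom D, which corresponds to seriality. Every such R is serial — valid.
(D) ⟨R⟩⟨R⟩q → ⟨R⟩q (the dual of axiom 4) characterises the transitive frames. Such an R need not be transitive — not valid.
(E) [R]q → q is axiom T; it is valid on a frame exactly when R is reflexive. Every such R is reflexive, so valid.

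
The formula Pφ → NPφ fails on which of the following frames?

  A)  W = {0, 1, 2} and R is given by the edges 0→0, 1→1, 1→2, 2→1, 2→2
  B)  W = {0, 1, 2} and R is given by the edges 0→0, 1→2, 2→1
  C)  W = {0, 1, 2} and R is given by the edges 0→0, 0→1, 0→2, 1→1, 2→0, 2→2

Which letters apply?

B, C

The schema Pφ → NPφ is axiom 5; it is valid on a frame iff R is euclidean.
(A) R is euclidean (any two R-successors of the same world are R-related), so the schema is valid here.
(B) R is not euclidean (1 R 2 and 1 R 2 but not 2 R 2), so the schema fails here.
(C) R is not euclidean (0 R 1 and 0 R 0 but not 1 R 0), so the schema fails here.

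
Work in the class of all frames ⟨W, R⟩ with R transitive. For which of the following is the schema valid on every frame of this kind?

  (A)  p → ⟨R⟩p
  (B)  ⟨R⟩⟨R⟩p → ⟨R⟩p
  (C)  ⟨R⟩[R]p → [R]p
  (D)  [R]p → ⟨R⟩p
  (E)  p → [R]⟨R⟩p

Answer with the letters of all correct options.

B

(A) the dual of axiom T: valid iff R is reflexive. Such an R need not be reflexive — not valid.
(B) ⟨R⟩⟨R⟩p → ⟨R⟩p is the dual of axiom 4; it is valid on a frame exactly when R is transitive. Every such R is transitive, so valid.
(C) ⟨R⟩[R]p → [R]p is the dual of axiom 5; it is valid on a frame exactly when R is euclidean. Such an R need not be euclidean, so not valid.
(D) axiom D: valid iff R is serial. Such an R need not be serial — not valid.
(E) p → [R]⟨R⟩p is axiom B; it is valid on a frame exactly when R is symmetric. Such an R need not be symmetric, so not valid.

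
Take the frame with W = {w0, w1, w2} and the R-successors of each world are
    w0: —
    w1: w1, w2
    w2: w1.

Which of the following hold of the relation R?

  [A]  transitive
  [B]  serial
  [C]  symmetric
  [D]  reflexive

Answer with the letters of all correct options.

(A) not transitive: w2 R w1 and w1 R w2 but not w2 R w2.
(B) not serial: w0 has no R-successor.
(C) symmetric: every R-edge is matched by its reverse.
(D) not reflexive: not w0 R w0.

C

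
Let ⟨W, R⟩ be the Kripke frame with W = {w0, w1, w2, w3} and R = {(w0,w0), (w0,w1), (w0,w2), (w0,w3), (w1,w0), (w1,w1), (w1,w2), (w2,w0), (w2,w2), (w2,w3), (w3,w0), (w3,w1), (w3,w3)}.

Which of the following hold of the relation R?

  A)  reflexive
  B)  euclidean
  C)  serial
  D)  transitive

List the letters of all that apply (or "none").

A, C

(A) reflexive: each world relates to itself.
(B) not euclidean: w0 R w1 and w0 R w3 but not w1 R w3.
(C) serial: every world has an R-successor.
(D) not transitive: w1 R w0 and w0 R w3 but not w1 R w3.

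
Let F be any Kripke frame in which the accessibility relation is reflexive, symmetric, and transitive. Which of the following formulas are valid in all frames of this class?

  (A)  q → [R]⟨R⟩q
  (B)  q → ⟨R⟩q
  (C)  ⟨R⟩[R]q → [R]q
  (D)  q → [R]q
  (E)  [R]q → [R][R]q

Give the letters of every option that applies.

A relation that is reflexive, symmetric, and transitive is also euclidean and serial.
(A) q → [R]⟨R⟩q (axiom B) characterises the symmetric frames. Every such R is symmetric — valid.
(B) the dual of axiom T: valid iff R is reflexive. Every such R is reflexive — valid.
(C) the dual of axiom 5: valid iff R is euclidean. Every such R is euclidean — valid.
(D) q → [R]q is valid only on frames where every R-edge is a self-loop. Such an R need not be a subset of the identity — not valid.
(E) [R]q → [R][R]q is axiom 4, which corresponds to transitivity. Every such R is transitive — valid.

A, B, C, E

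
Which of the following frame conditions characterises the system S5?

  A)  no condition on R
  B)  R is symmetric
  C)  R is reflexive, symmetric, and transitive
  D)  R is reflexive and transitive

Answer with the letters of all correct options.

(A) this class determines K, not S5.
(B) this class determines KB, not S5.
(C) S5 is sound and complete for exactly this class.
(D) this class determines S4, not S5.

C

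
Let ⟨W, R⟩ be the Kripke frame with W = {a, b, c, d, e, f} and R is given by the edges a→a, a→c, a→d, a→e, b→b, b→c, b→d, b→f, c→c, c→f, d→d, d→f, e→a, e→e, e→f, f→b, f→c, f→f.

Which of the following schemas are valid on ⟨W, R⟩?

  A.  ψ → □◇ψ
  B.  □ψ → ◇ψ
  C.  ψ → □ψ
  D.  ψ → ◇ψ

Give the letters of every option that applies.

R is reflexive: each world relates to itself.
R is not symmetric: a R c but not c R a.
R is serial: every world has an R-successor.
R is not a subset of the identity: a R c with a ≠ c.
(A) ψ → □◇ψ (axiom B) characterises the symmetric frames. R is not symmetric — not valid.
(B) □ψ → ◇ψ is axiom D, which corresponds to seriality. R is serial — valid.
(C) ψ → □ψ (equivalent to ◇p→p) corresponds to R being a subset of the identity. Here R ⊄ identity, so not valid.
(D) ψ → ◇ψ is the dual of axiom T, which corresponds to reflexivity. R is reflexive — valid.

B, D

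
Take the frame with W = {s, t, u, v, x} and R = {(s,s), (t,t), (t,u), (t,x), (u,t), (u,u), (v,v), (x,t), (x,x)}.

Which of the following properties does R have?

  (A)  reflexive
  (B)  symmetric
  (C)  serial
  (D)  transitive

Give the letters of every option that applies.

A, B, C

(A) reflexive: each world relates to itself.
(B) symmetric: every R-edge is matched by its reverse.
(C) serial: every world has an R-successor.
(D) not transitive: u R t and t R x but not u R x.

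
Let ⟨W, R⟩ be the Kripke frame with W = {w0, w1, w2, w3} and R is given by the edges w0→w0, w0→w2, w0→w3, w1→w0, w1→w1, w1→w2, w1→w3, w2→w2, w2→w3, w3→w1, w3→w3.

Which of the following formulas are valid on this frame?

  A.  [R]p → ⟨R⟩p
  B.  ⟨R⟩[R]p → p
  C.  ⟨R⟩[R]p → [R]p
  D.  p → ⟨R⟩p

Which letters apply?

A, D

R is reflexive: each world relates to itself.
R is not symmetric: w0 R w2 but not w2 R w0.
R is not euclidean: w0 R w2 and w0 R w0 but not w2 R w0.
R is serial: every world has an R-successor.
(A) [R]p → ⟨R⟩p is axiom D; it is valid on a frame exactly when R is serial. R is serial, so valid.
(B) the dual of axiom B: valid iff R is symmetric. R is not symmetric — not valid.
(C) ⟨R⟩[R]p → [R]p is the dual of axiom 5; it is valid on a frame exactly when R is euclidean. R is not euclidean, so not valid.
(D) p → ⟨R⟩p (the dual of axiom T) characterises the reflexive frames. R is reflexive — valid.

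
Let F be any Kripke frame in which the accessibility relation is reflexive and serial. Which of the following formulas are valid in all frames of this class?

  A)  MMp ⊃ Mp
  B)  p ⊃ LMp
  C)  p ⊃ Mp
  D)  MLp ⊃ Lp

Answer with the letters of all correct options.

C

(A) MMp ⊃ Mp is the dual of axiom 4; it is valid on a frame exactly when R is transitive. Such an R need not be transitive, so not valid.
(B) p ⊃ LMp is axiom B, which corresponds to symmetry. Such an R need not be symmetric — not valid.
(C) p ⊃ Mp (the dual of axiom T) characterises the reflexive frames. Every such R is reflexive — valid.
(D) MLp ⊃ Lp (the dual of axiom 5) characterises the euclidean frames. Such an R need not be euclidean — not valid.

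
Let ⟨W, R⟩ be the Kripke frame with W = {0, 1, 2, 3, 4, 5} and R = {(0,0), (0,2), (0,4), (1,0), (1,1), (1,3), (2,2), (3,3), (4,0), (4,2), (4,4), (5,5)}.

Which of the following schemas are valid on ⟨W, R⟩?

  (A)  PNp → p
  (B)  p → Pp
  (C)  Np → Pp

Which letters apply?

B, C

R is reflexive: each world relates to itself.
R is not symmetric: 0 R 2 but not 2 R 0.
R is serial: every world has an R-successor.
(A) PNp → p is the dual of axiom B; it is valid on a frame exactly when R is symmetric. R is not symmetric, so not valid.
(B) p → Pp is the dual of axiom T, which corresponds to reflexivity. R is reflexive — valid.
(C) Np → Pp is axiom D; it is valid on a frame exactly when R is serial. R is serial, so valid.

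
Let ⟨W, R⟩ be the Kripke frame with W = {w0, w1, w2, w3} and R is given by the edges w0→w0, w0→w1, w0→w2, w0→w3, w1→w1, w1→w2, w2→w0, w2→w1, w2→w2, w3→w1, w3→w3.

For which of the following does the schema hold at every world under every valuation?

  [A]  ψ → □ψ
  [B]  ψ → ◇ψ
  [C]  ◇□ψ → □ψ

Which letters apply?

B

R is reflexive: each world relates to itself.
R is not euclidean: w0 R w1 and w0 R w0 but not w1 R w0.
R is not a subset of the identity: w0 R w1 with w0 ≠ w1.
(A) ψ → □ψ is valid only on frames where every R-edge is a self-loop. Here R ⊄ identity — not valid.
(B) ψ → ◇ψ is the dual of axiom T; it is valid on a frame exactly when R is reflexive. R is reflexive, so valid.
(C) ◇□ψ → □ψ is the dual of axiom 5, which corresponds to the euclidean property. R is not euclidean — not valid.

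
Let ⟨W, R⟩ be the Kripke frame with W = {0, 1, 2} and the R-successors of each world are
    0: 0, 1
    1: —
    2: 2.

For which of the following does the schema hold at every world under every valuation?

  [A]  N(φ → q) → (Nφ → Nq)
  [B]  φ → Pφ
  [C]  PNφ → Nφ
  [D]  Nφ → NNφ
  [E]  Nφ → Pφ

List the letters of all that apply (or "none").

R is not reflexive: not 1 R 1.
R is transitive: R is closed under composition.
R is not euclidean: 0 R 1 and 0 R 0 but not 1 R 0.
R is not serial: 1 has no R-successor.
(A) N(φ → q) → (Nφ → Nq) is axiom K, valid on every Kripke frame — valid.
(B) φ → Pφ is the dual of axiom T; it is valid on a frame exactly when R is reflexive. R is not reflexive, so not valid.
(C) the dual of axiom 5: valid iff R is euclidean. R is not euclidean — not valid.
(D) axiom 4: valid iff R is transitive. R is transitive — valid.
(E) Nφ → Pφ (axiom D) characterises the serial frames. R is not serial — not valid.

A, D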